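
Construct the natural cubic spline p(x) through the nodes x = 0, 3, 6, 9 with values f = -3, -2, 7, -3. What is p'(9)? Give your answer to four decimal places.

-5.2000

Put M_i = p'' at the i-th knot. Here h = (3, 3, 3) and Δ = (1/3, 3, -10/3), so the interior equations h_(i-1)·M_(i-1) + 2(h_(i-1)+h_i)·M_i + h_i·M_(i+1) = 6(Δ_i − Δ_(i-1)) read
  3·M_0 + 12·M_1 + 3·M_2 = 6(Δ_1 - Δ_0) = 16
  3·M_1 + 12·M_2 + 3·M_3 = 6(Δ_2 - Δ_1) = -38
Natural end conditions: M_0 = M_3 = 0.
Hence M_0 = 0, M_1 = 34/15, M_2 = -56/15, M_3 = 0.
On [6, 9], p'(x) = b_2 + 2c_2·(x - 6) + 3d_2·(x - 6)² with b_2 = Δ_2 - h_2(2M_2 + M_3)/6 = 2/5, c_2 = M_2/2 = -28/15, d_2 = (M_3 - M_2)/(6h_2) = 28/135. So p'(9) = -26/5.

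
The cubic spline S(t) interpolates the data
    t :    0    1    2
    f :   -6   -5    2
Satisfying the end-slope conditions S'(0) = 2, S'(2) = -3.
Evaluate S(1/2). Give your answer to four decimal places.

-6.0313

Let m_i = S''(x_i). Step sizes h_i = 1, 1; slopes of the chords Δ_i = (y_(i+1) - y_i)/h_i = 1, 7.
  1·m_0 + 4·m_1 + 1·m_2 = 6(Δ_1 - Δ_0) = 36
Clamped end conditions give two more equations: 2h_0·m_0 + h_0·m_1 = 6(Δ_0 - S'(0)) = -6 and h_1·m_1 + 2h_1·m_2 = 6(S'(2) - Δ_1) = -60.
Forward elimination and back-substitution give m_0 = -29/2, m_1 = 23, m_2 = -83/2.
On [0, 1], S(t) = -6 + 2·t - 29/4·t² + 25/4·t³.
With t = 1/2: S(1/2) = -193/32.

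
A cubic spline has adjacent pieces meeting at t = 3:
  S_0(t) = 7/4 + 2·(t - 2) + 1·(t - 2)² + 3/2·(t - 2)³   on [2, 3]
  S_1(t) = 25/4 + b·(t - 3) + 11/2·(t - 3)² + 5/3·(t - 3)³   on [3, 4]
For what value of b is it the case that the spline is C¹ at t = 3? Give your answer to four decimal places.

8.5000

S_0'(t) = 2 + 2·(t - 2) + 9/2·(t - 2)², so S_0'(3) = 17/2. On the right, S_1'(3) = b, so b = 17/2.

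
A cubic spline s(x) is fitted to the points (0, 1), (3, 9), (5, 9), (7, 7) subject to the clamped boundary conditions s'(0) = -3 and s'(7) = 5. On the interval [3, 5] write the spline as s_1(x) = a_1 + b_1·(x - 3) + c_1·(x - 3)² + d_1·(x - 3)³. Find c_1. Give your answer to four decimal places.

Write σ_i for s''(x_i). With h_i = 3, 2, 2 and divided differences Δ_i = 8/3, 0, -1, the continuity of s' gives the tridiagonal system
  3·σ_0 + 10·σ_1 + 2·σ_2 = 6(Δ_1 - Δ_0) = -16
  2·σ_1 + 8·σ_2 + 2·σ_3 = 6(Δ_2 - Δ_1) = -6
Clamped end conditions give two more equations: 2h_0·σ_0 + h_0·σ_1 = 6(Δ_0 - s'(0)) = 34 and h_2·σ_2 + 2h_2·σ_3 = 6(s'(7) - Δ_2) = 36.
Solving: σ_0 = 812/111, σ_1 = -122/37, σ_2 = -92/37, σ_3 = 379/37.
On [3, 5], with s_1(x) = a_1 + b_1·(x - 3) + c_1·(x - 3)² + d_1·(x - 3)³: c_1 = σ_1/2 = -61/37, d_1 = (σ_2 - σ_1)/(6h_1) = 5/74, b_1 = Δ_1 - h_1(2σ_1 + σ_2)/6 = 112/37.

-1.6486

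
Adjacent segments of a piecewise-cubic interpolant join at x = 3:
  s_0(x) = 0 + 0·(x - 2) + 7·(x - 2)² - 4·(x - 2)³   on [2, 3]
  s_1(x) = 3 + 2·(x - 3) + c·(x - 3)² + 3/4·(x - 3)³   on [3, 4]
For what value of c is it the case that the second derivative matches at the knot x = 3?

s_0''(x) = 14 - 24·(x - 2), so s_0''(3) = -10. On the right, s_1''(3) = 2c, so c = -5.

-5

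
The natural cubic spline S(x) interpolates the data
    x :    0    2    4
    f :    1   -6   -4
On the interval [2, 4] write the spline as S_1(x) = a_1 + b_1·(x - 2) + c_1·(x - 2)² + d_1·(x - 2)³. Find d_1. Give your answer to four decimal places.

With m_i denoting the second derivative at x_i, h_i = 2, 2, and Δ_i = (y_(i+1) − y_i)/h_i = -7/2, 1:
  2·m_0 + 8·m_1 + 2·m_2 = 6(Δ_1 - Δ_0) = 27
Natural end conditions: m_0 = m_2 = 0.
Hence m_0 = 0, m_1 = 27/8, m_2 = 0.
On [2, 4], with S_1(x) = a_1 + b_1·(x - 2) + c_1·(x - 2)² + d_1·(x - 2)³: c_1 = m_1/2 = 27/16, d_1 = (m_2 - m_1)/(6h_1) = -9/32, b_1 = Δ_1 - h_1(2m_1 + m_2)/6 = -5/4.

-0.2813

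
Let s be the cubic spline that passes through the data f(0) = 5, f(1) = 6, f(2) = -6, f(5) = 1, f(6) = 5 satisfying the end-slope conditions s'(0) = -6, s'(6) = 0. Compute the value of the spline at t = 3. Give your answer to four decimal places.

Write σ_i for s''(x_i). With h_i = 1, 1, 3, 1 and divided differences Δ_i = 1, -12, 7/3, 4, the continuity of s' gives the tridiagonal system
  1·σ_0 + 4·σ_1 + 1·σ_2 = 6(Δ_1 - Δ_0) = -78
  1·σ_1 + 8·σ_2 + 3·σ_3 = 6(Δ_2 - Δ_1) = 86
  3·σ_2 + 8·σ_3 + 1·σ_4 = 6(Δ_3 - Δ_2) = 10
Clamped end conditions give two more equations: 2h_0·σ_0 + h_0·σ_1 = 6(Δ_0 - s'(0)) = 42 and h_3·σ_3 + 2h_3·σ_4 = 6(s'(6) - Δ_3) = -24.
Solving the tridiagonal system: σ_0 = 2135/57, σ_1 = -1876/57, σ_2 = 923/57, σ_3 = -202/57, σ_4 = -583/57.
On [2, 5], s(t) = -6 - 689/57·(t - 2) + 923/114·(t - 2)² - 125/114·(t - 2)³.
With (t - 2) = 1: s(3) = -632/57.

-11.0877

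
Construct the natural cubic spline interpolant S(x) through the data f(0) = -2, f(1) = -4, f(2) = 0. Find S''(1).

Write M_i for S''(x_i). With h_i = 1, 1 and divided differences Δ_i = -2, 4, the continuity of S' gives the tridiagonal system
  1·M_0 + 4·M_1 + 1·M_2 = 6(Δ_1 - Δ_0) = 36
Natural end conditions: M_0 = M_2 = 0.
Forward elimination and back-substitution give M_0 = 0, M_1 = 9, M_2 = 0.

9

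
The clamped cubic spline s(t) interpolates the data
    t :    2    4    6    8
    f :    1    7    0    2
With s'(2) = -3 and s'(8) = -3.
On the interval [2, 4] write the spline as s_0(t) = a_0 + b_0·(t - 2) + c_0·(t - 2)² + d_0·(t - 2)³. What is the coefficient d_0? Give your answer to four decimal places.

-2.0750

Write σ_i for s''(x_i). With h_i = 2, 2, 2 and divided differences Δ_i = 3, -7/2, 1, the continuity of s' gives the tridiagonal system
  2·σ_0 + 8·σ_1 + 2·σ_2 = 6(Δ_1 - Δ_0) = -39
  2·σ_1 + 8·σ_2 + 2·σ_3 = 6(Δ_2 - Δ_1) = 27
Clamped end conditions give two more equations: 2h_0·σ_0 + h_0·σ_1 = 6(Δ_0 - s'(2)) = 36 and h_2·σ_2 + 2h_2·σ_3 = 6(s'(8) - Δ_2) = -24.
Solving: σ_0 = 143/10, σ_1 = -53/5, σ_2 = 43/5, σ_3 = -103/10.
On [2, 4], with s_0(t) = a_0 + b_0·(t - 2) + c_0·(t - 2)² + d_0·(t - 2)³: c_0 = σ_0/2 = 143/20, d_0 = (σ_1 - σ_0)/(6h_0) = -83/40, b_0 = Δ_0 - h_0(2σ_0 + σ_1)/6 = -3.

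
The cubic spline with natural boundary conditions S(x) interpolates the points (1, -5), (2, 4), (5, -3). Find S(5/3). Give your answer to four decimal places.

Write M_i for S''(x_i). With h_i = 1, 3 and divided differences Δ_i = 9, -7/3, the continuity of S' gives the tridiagonal system
  1·M_0 + 8·M_1 + 3·M_2 = 6(Δ_1 - Δ_0) = -68
Natural end conditions: M_0 = M_2 = 0.
Forward elimination and back-substitution give M_0 = 0, M_1 = -17/2, M_2 = 0.
On [1, 2], S(x) = -5 + 125/12·(x - 1) + 0·(x - 1)² - 17/12·(x - 1)³.
With (x - 1) = 2/3: S(5/3) = 247/162.

1.5247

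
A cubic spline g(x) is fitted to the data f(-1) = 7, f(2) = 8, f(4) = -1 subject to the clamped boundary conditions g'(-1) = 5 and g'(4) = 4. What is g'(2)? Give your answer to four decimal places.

-6.0500

Write σ_i for g''(x_i). With h_i = 3, 2 and divided differences Δ_i = 1/3, -9/2, the continuity of g' gives the tridiagonal system
  3·σ_0 + 10·σ_1 + 2·σ_2 = 6(Δ_1 - Δ_0) = -29
Clamped end conditions give two more equations: 2h_0·σ_0 + h_0·σ_1 = 6(Δ_0 - g'(-1)) = -28 and h_1·σ_1 + 2h_1·σ_2 = 6(g'(4) - Δ_1) = 51.
Hence σ_0 = -59/30, σ_1 = -27/5, σ_2 = 309/20.
On [2, 4], g'(x) = b_1 + 2c_1·(x - 2) + 3d_1·(x - 2)² with b_1 = Δ_1 - h_1(2σ_1 + σ_2)/6 = -121/20, c_1 = σ_1/2 = -27/10, d_1 = (σ_2 - σ_1)/(6h_1) = 139/80. So g'(2) = -121/20.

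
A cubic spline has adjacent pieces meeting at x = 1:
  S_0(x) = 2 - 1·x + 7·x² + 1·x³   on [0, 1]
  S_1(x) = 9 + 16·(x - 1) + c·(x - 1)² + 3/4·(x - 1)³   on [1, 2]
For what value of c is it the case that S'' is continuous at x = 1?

S_0''(x) = 14 + 6·x, so S_0''(1) = 20. On the right, S_1''(1) = 2c, so c = 10.

10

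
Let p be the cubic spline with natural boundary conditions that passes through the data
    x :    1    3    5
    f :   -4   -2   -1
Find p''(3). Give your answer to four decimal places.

With σ_i denoting the second derivative at x_i, h_i = 2, 2, and Δ_i = (y_(i+1) − y_i)/h_i = 1, 1/2:
  2·σ_0 + 8·σ_1 + 2·σ_2 = 6(Δ_1 - Δ_0) = -3
Natural end conditions: σ_0 = σ_2 = 0.
Hence σ_0 = 0, σ_1 = -3/8, σ_2 = 0.

-0.3750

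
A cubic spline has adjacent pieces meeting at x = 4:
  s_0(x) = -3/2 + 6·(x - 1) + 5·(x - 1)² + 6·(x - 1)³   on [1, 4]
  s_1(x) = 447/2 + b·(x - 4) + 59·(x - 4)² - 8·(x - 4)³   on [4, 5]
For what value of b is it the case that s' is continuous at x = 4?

198

s_0'(x) = 6 + 10·(x - 1) + 18·(x - 1)², so s_0'(4) = 198. On the right, s_1'(4) = b, so b = 198.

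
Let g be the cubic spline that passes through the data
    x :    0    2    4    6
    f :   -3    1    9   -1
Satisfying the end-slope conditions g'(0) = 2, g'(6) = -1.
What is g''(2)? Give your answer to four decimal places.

With m_i denoting the second derivative at x_i, h_i = 2, 2, 2, and Δ_i = (y_(i+1) − y_i)/h_i = 2, 4, -5:
  2·m_0 + 8·m_1 + 2·m_2 = 6(Δ_1 - Δ_0) = 12
  2·m_1 + 8·m_2 + 2·m_3 = 6(Δ_2 - Δ_1) = -54
Clamped end conditions give two more equations: 2h_0·m_0 + h_0·m_1 = 6(Δ_0 - g'(0)) = 0 and h_2·m_2 + 2h_2·m_3 = 6(g'(6) - Δ_2) = 24.
Solving: m_0 = -12/5, m_1 = 24/5, m_2 = -54/5, m_3 = 57/5.

4.8000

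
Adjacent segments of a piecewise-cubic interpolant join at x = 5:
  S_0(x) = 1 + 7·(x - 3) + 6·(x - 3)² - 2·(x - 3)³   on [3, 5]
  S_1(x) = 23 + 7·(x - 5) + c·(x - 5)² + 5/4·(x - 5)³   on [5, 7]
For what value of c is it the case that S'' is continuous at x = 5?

-6

S_0''(x) = 12 - 12·(x - 3), so S_0''(5) = -12. On the right, S_1''(5) = 2c, so c = -6.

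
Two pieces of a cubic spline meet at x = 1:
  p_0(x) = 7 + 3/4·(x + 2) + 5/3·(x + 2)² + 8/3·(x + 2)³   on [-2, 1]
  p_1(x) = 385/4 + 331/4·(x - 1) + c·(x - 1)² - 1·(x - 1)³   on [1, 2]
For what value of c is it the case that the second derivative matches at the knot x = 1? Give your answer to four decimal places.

25.6667

p_0''(x) = 10/3 + 16·(x + 2), so p_0''(1) = 154/3. On the right, p_1''(1) = 2c, so c = 77/3.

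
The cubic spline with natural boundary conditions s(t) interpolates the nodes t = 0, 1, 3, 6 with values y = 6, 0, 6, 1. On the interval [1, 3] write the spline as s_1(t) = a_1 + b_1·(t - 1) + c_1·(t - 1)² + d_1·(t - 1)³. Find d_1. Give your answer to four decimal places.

-1.2976

Write M_i for s''(x_i). With h_i = 1, 2, 3 and divided differences Δ_i = -6, 3, -5/3, the continuity of s' gives the tridiagonal system
  1·M_0 + 6·M_1 + 2·M_2 = 6(Δ_1 - Δ_0) = 54
  2·M_1 + 10·M_2 + 3·M_3 = 6(Δ_2 - Δ_1) = -28
Natural end conditions: M_0 = M_3 = 0.
Hence M_0 = 0, M_1 = 149/14, M_2 = -69/14, M_3 = 0.
On [1, 3], with s_1(t) = a_1 + b_1·(t - 1) + c_1·(t - 1)² + d_1·(t - 1)³: c_1 = M_1/2 = 149/28, d_1 = (M_2 - M_1)/(6h_1) = -109/84, b_1 = Δ_1 - h_1(2M_1 + M_2)/6 = -103/42.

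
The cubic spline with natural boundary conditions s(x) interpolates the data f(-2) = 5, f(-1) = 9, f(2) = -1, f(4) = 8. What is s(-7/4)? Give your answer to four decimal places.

6.3197

With m_i denoting the second derivative at x_i, h_i = 1, 3, 2, and Δ_i = (y_(i+1) − y_i)/h_i = 4, -10/3, 9/2:
  1·m_0 + 8·m_1 + 3·m_2 = 6(Δ_1 - Δ_0) = -44
  3·m_1 + 10·m_2 + 2·m_3 = 6(Δ_2 - Δ_1) = 47
Natural end conditions: m_0 = m_3 = 0.
Solving the tridiagonal system: m_0 = 0, m_1 = -581/71, m_2 = 508/71, m_3 = 0.
On [-2, -1], s(x) = 5 + 2285/426·(x + 2) + 0·(x + 2)² - 581/426·(x + 2)³.
With (x + 2) = 1/4: s(-7/4) = 57433/9088.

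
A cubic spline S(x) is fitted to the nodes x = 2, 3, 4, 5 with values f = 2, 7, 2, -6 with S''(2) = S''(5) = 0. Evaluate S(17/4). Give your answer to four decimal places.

0.0438

With m_i denoting the second derivative at x_i, h_i = 1, 1, 1, and Δ_i = (y_(i+1) − y_i)/h_i = 5, -5, -8:
  1·m_0 + 4·m_1 + 1·m_2 = 6(Δ_1 - Δ_0) = -60
  1·m_1 + 4·m_2 + 1·m_3 = 6(Δ_2 - Δ_1) = -18
Natural end conditions: m_0 = m_3 = 0.
Forward elimination and back-substitution give m_0 = 0, m_1 = -74/5, m_2 = -4/5, m_3 = 0.
On [4, 5], S(x) = 2 - 116/15·(x - 4) - 2/5·(x - 4)² + 2/15·(x - 4)³.
With (x - 4) = 1/4: S(17/4) = 7/160.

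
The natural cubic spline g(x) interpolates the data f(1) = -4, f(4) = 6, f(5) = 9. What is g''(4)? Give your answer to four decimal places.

-0.2500

Put M_i = g'' at the i-th knot. Here h = (3, 1) and Δ = (10/3, 3), so the interior equations h_(i-1)·M_(i-1) + 2(h_(i-1)+h_i)·M_i + h_i·M_(i+1) = 6(Δ_i − Δ_(i-1)) read
  3·M_0 + 8·M_1 + 1·M_2 = 6(Δ_1 - Δ_0) = -2
Natural end conditions: M_0 = M_2 = 0.
Forward elimination and back-substitution give M_0 = 0, M_1 = -1/4, M_2 = 0.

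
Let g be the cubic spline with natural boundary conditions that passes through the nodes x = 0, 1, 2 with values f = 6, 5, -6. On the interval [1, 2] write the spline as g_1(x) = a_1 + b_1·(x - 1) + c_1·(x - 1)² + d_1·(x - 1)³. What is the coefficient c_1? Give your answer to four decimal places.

Write m_i for g''(x_i). With h_i = 1, 1 and divided differences Δ_i = -1, -11, the continuity of g' gives the tridiagonal system
  1·m_0 + 4·m_1 + 1·m_2 = 6(Δ_1 - Δ_0) = -60
Natural end conditions: m_0 = m_2 = 0.
Forward elimination and back-substitution give m_0 = 0, m_1 = -15, m_2 = 0.
On [1, 2], with g_1(x) = a_1 + b_1·(x - 1) + c_1·(x - 1)² + d_1·(x - 1)³: c_1 = m_1/2 = -15/2, d_1 = (m_2 - m_1)/(6h_1) = 5/2, b_1 = Δ_1 - h_1(2m_1 + m_2)/6 = -6.

-7.5000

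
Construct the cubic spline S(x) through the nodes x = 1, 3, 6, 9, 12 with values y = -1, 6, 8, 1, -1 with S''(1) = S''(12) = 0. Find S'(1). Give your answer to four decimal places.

3.9179

Let σ_i = S''(x_i). Step sizes h_i = 2, 3, 3, 3; slopes of the chords Δ_i = (y_(i+1) - y_i)/h_i = 7/2, 2/3, -7/3, -2/3.
  2·σ_0 + 10·σ_1 + 3·σ_2 = 6(Δ_1 - Δ_0) = -17
  3·σ_1 + 12·σ_2 + 3·σ_3 = 6(Δ_2 - Δ_1) = -18
  3·σ_2 + 12·σ_3 + 3·σ_4 = 6(Δ_3 - Δ_2) = 10
Natural end conditions: σ_0 = σ_4 = 0.
Hence σ_0 = 0, σ_1 = -173/138, σ_2 = -308/207, σ_3 = 499/414, σ_4 = 0.
On [1, 3], S'(x) = b_0 + 2c_0·(x - 1) + 3d_0·(x - 1)² with b_0 = Δ_0 - h_0(2σ_0 + σ_1)/6 = 811/207, c_0 = σ_0/2 = 0, d_0 = (σ_1 - σ_0)/(6h_0) = -173/1656. So S'(1) = 811/207.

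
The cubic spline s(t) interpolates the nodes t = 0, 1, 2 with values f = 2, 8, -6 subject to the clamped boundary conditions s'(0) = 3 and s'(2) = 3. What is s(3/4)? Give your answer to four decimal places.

8.2578

Put M_i = s'' at the i-th knot. Here h = (1, 1) and Δ = (6, -14), so the interior equations h_(i-1)·M_(i-1) + 2(h_(i-1)+h_i)·M_i + h_i·M_(i+1) = 6(Δ_i − Δ_(i-1)) read
  1·M_0 + 4·M_1 + 1·M_2 = 6(Δ_1 - Δ_0) = -120
Clamped end conditions give two more equations: 2h_0·M_0 + h_0·M_1 = 6(Δ_0 - s'(0)) = 18 and h_1·M_1 + 2h_1·M_2 = 6(s'(2) - Δ_1) = 102.
Hence M_0 = 39, M_1 = -60, M_2 = 81.
On [0, 1], s(t) = 2 + 3·t + 39/2·t² - 33/2·t³.
With t = 3/4: s(3/4) = 1057/128.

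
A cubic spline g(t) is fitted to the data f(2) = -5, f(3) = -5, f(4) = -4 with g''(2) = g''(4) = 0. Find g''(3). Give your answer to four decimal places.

Put M_i = g'' at the i-th knot. Here h = (1, 1) and Δ = (0, 1), so the interior equations h_(i-1)·M_(i-1) + 2(h_(i-1)+h_i)·M_i + h_i·M_(i+1) = 6(Δ_i − Δ_(i-1)) read
  1·M_0 + 4·M_1 + 1·M_2 = 6(Δ_1 - Δ_0) = 6
Natural end conditions: M_0 = M_2 = 0.
Solving the tridiagonal system: M_0 = 0, M_1 = 3/2, M_2 = 0.

1.5000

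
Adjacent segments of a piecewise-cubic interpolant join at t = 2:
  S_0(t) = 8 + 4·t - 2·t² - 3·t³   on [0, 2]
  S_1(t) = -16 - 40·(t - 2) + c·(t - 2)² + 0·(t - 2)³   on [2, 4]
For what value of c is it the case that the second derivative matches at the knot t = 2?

S_0''(t) = -4 - 18·t, so S_0''(2) = -40. On the right, S_1''(2) = 2c, so c = -20.

-20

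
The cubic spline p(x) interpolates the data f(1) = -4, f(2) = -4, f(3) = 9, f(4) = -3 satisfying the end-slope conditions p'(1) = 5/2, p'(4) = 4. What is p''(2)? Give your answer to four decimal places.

Let m_i = p''(x_i). Step sizes h_i = 1, 1, 1; slopes of the chords Δ_i = (y_(i+1) - y_i)/h_i = 0, 13, -12.
  1·m_0 + 4·m_1 + 1·m_2 = 6(Δ_1 - Δ_0) = 78
  1·m_1 + 4·m_2 + 1·m_3 = 6(Δ_2 - Δ_1) = -150
Clamped end conditions give two more equations: 2h_0·m_0 + h_0·m_1 = 6(Δ_0 - p'(1)) = -15 and h_2·m_2 + 2h_2·m_3 = 6(p'(4) - Δ_2) = 96.
Hence m_0 = -148/5, m_1 = 221/5, m_2 = -346/5, m_3 = 413/5.

44.2000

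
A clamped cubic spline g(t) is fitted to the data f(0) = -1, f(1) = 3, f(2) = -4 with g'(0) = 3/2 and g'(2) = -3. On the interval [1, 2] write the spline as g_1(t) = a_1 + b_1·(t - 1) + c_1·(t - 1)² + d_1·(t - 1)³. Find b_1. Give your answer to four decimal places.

-1.8750

Let M_i = g''(x_i). Step sizes h_i = 1, 1; slopes of the chords Δ_i = (y_(i+1) - y_i)/h_i = 4, -7.
  1·M_0 + 4·M_1 + 1·M_2 = 6(Δ_1 - Δ_0) = -66
Clamped end conditions give two more equations: 2h_0·M_0 + h_0·M_1 = 6(Δ_0 - g'(0)) = 15 and h_1·M_1 + 2h_1·M_2 = 6(g'(2) - Δ_1) = 24.
Hence M_0 = 87/4, M_1 = -57/2, M_2 = 105/4.
On [1, 2], with g_1(t) = a_1 + b_1·(t - 1) + c_1·(t - 1)² + d_1·(t - 1)³: c_1 = M_1/2 = -57/4, d_1 = (M_2 - M_1)/(6h_1) = 73/8, b_1 = Δ_1 - h_1(2M_1 + M_2)/6 = -15/8.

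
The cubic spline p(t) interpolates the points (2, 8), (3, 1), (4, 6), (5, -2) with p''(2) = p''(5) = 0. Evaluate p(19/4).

1

With M_i denoting the second derivative at x_i, h_i = 1, 1, 1, and Δ_i = (y_(i+1) − y_i)/h_i = -7, 5, -8:
  1·M_0 + 4·M_1 + 1·M_2 = 6(Δ_1 - Δ_0) = 72
  1·M_1 + 4·M_2 + 1·M_3 = 6(Δ_2 - Δ_1) = -78
Natural end conditions: M_0 = M_3 = 0.
Solving: M_0 = 0, M_1 = 122/5, M_2 = -128/5, M_3 = 0.
On [4, 5], p(t) = 6 + 8/15·(t - 4) - 64/5·(t - 4)² + 64/15·(t - 4)³.
With (t - 4) = 3/4: p(19/4) = 1.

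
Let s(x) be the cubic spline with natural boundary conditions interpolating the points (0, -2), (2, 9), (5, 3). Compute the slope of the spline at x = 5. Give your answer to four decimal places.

-4.2500

With m_i denoting the second derivative at x_i, h_i = 2, 3, and Δ_i = (y_(i+1) − y_i)/h_i = 11/2, -2:
  2·m_0 + 10·m_1 + 3·m_2 = 6(Δ_1 - Δ_0) = -45
Natural end conditions: m_0 = m_2 = 0.
Solving: m_0 = 0, m_1 = -9/2, m_2 = 0.
On [2, 5], s'(x) = b_1 + 2c_1·(x - 2) + 3d_1·(x - 2)² with b_1 = Δ_1 - h_1(2m_1 + m_2)/6 = 5/2, c_1 = m_1/2 = -9/4, d_1 = (m_2 - m_1)/(6h_1) = 1/4. So s'(5) = -17/4.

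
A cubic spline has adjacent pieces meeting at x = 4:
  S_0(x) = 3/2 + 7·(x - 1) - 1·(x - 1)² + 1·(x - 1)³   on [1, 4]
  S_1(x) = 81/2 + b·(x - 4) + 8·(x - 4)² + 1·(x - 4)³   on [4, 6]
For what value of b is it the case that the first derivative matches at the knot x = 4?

S_0'(x) = 7 - 2·(x - 1) + 3·(x - 1)², so S_0'(4) = 28. On the right, S_1'(4) = b, so b = 28.

28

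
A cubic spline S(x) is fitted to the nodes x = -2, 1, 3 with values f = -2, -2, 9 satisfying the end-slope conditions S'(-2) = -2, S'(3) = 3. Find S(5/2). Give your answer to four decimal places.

6.8547

Put M_i = S'' at the i-th knot. Here h = (3, 2) and Δ = (0, 11/2), so the interior equations h_(i-1)·M_(i-1) + 2(h_(i-1)+h_i)·M_i + h_i·M_(i+1) = 6(Δ_i − Δ_(i-1)) read
  3·M_0 + 10·M_1 + 2·M_2 = 6(Δ_1 - Δ_0) = 33
Clamped end conditions give two more equations: 2h_0·M_0 + h_0·M_1 = 6(Δ_0 - S'(-2)) = 12 and h_1·M_1 + 2h_1·M_2 = 6(S'(3) - Δ_1) = -15.
Hence M_0 = -3/10, M_1 = 23/5, M_2 = -121/20.
On [1, 3], S(x) = -2 + 89/20·(x - 1) + 23/10·(x - 1)² - 71/80·(x - 1)³.
With (x - 1) = 3/2: S(5/2) = 4387/640.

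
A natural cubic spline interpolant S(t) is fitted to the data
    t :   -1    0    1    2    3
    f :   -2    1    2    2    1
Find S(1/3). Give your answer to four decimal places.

1.5331

Put M_i = S'' at the i-th knot. Here h = (1, 1, 1, 1) and Δ = (3, 1, 0, -1), so the interior equations h_(i-1)·M_(i-1) + 2(h_(i-1)+h_i)·M_i + h_i·M_(i+1) = 6(Δ_i − Δ_(i-1)) read
  1·M_0 + 4·M_1 + 1·M_2 = 6(Δ_1 - Δ_0) = -12
  1·M_1 + 4·M_2 + 1·M_3 = 6(Δ_2 - Δ_1) = -6
  1·M_2 + 4·M_3 + 1·M_4 = 6(Δ_3 - Δ_2) = -6
Natural end conditions: M_0 = M_4 = 0.
Solving the tridiagonal system: M_0 = 0, M_1 = -81/28, M_2 = -3/7, M_3 = -39/28, M_4 = 0.
On [0, 1], S(t) = 1 + 57/28·t - 81/56·t² + 23/56·t³.
With t = 1/3: S(1/3) = 1159/756.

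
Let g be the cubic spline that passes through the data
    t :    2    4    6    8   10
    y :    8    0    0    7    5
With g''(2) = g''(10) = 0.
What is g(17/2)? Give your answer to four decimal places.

With M_i denoting the second derivative at x_i, h_i = 2, 2, 2, 2, and Δ_i = (y_(i+1) − y_i)/h_i = -4, 0, 7/2, -1:
  2·M_0 + 8·M_1 + 2·M_2 = 6(Δ_1 - Δ_0) = 24
  2·M_1 + 8·M_2 + 2·M_3 = 6(Δ_2 - Δ_1) = 21
  2·M_2 + 8·M_3 + 2·M_4 = 6(Δ_3 - Δ_2) = -27
Natural end conditions: M_0 = M_4 = 0.
Forward elimination and back-substitution give M_0 = 0, M_1 = 249/112, M_2 = 87/28, M_3 = -465/112, M_4 = 0.
On [8, 10], g(t) = 7 + 99/56·(t - 8) - 465/224·(t - 8)² + 155/448·(t - 8)³.
With (t - 8) = 1/2: g(17/2) = 3793/512.

7.4082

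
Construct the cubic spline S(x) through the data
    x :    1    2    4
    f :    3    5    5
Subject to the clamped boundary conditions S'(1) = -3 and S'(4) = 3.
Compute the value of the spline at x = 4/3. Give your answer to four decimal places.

With M_i denoting the second derivative at x_i, h_i = 1, 2, and Δ_i = (y_(i+1) − y_i)/h_i = 2, 0:
  1·M_0 + 6·M_1 + 2·M_2 = 6(Δ_1 - Δ_0) = -12
Clamped end conditions give two more equations: 2h_0·M_0 + h_0·M_1 = 6(Δ_0 - S'(1)) = 30 and h_1·M_1 + 2h_1·M_2 = 6(S'(4) - Δ_1) = 18.
Solving: M_0 = 19, M_1 = -8, M_2 = 17/2.
On [1, 2], S(x) = 3 - 3·(x - 1) + 19/2·(x - 1)² - 9/2·(x - 1)³.
With (x - 1) = 1/3: S(4/3) = 26/9.

2.8889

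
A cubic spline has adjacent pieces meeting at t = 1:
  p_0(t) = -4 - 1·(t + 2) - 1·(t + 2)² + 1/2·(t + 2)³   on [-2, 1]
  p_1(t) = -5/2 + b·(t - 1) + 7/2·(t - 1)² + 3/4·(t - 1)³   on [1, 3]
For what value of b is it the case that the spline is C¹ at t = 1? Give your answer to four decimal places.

p_0'(t) = -1 - 2·(t + 2) + 3/2·(t + 2)², so p_0'(1) = 13/2. On the right, p_1'(1) = b, so b = 13/2.

6.5000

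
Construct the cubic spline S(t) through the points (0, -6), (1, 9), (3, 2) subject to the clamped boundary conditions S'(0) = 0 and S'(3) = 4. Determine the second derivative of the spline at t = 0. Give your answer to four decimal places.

64.8333

Write σ_i for S''(x_i). With h_i = 1, 2 and divided differences Δ_i = 15, -7/2, the continuity of S' gives the tridiagonal system
  1·σ_0 + 6·σ_1 + 2·σ_2 = 6(Δ_1 - Δ_0) = -111
Clamped end conditions give two more equations: 2h_0·σ_0 + h_0·σ_1 = 6(Δ_0 - S'(0)) = 90 and h_1·σ_1 + 2h_1·σ_2 = 6(S'(3) - Δ_1) = 45.
Solving: σ_0 = 389/6, σ_1 = -119/3, σ_2 = 373/12.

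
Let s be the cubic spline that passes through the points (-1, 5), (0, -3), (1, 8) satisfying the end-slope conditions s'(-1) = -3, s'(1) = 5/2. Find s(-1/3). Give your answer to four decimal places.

With m_i denoting the second derivative at x_i, h_i = 1, 1, and Δ_i = (y_(i+1) − y_i)/h_i = -8, 11:
  1·m_0 + 4·m_1 + 1·m_2 = 6(Δ_1 - Δ_0) = 114
Clamped end conditions give two more equations: 2h_0·m_0 + h_0·m_1 = 6(Δ_0 - s'(-1)) = -30 and h_1·m_1 + 2h_1·m_2 = 6(s'(1) - Δ_1) = -51.
Hence m_0 = -163/4, m_1 = 103/2, m_2 = -205/4.
On [-1, 0], s(t) = 5 - 3·(t + 1) - 163/8·(t + 1)² + 123/8·(t + 1)³.
With (t + 1) = 2/3: s(-1/3) = -3/2.

-1.5000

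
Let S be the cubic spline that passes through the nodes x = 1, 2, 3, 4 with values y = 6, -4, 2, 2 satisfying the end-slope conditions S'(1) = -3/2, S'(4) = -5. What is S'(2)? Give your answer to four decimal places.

Let m_i = S''(x_i). Step sizes h_i = 1, 1, 1; slopes of the chords Δ_i = (y_(i+1) - y_i)/h_i = -10, 6, 0.
  1·m_0 + 4·m_1 + 1·m_2 = 6(Δ_1 - Δ_0) = 96
  1·m_1 + 4·m_2 + 1·m_3 = 6(Δ_2 - Δ_1) = -36
Clamped end conditions give two more equations: 2h_0·m_0 + h_0·m_1 = 6(Δ_0 - S'(1)) = -51 and h_2·m_2 + 2h_2·m_3 = 6(S'(4) - Δ_2) = -30.
Solving: m_0 = -136/3, m_1 = 119/3, m_2 = -52/3, m_3 = -19/3.
On [2, 3], S'(x) = b_1 + 2c_1·(x - 2) + 3d_1·(x - 2)² with b_1 = Δ_1 - h_1(2m_1 + m_2)/6 = -13/3, c_1 = m_1/2 = 119/6, d_1 = (m_2 - m_1)/(6h_1) = -19/2. So S'(2) = -13/3.

-4.3333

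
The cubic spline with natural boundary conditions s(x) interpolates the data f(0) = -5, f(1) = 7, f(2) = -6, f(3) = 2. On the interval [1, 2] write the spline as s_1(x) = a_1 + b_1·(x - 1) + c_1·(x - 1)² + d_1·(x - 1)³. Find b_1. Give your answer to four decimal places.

Put σ_i = s'' at the i-th knot. Here h = (1, 1, 1) and Δ = (12, -13, 8), so the interior equations h_(i-1)·σ_(i-1) + 2(h_(i-1)+h_i)·σ_i + h_i·σ_(i+1) = 6(Δ_i − Δ_(i-1)) read
  1·σ_0 + 4·σ_1 + 1·σ_2 = 6(Δ_1 - Δ_0) = -150
  1·σ_1 + 4·σ_2 + 1·σ_3 = 6(Δ_2 - Δ_1) = 126
Natural end conditions: σ_0 = σ_3 = 0.
Hence σ_0 = 0, σ_1 = -242/5, σ_2 = 218/5, σ_3 = 0.
On [1, 2], with s_1(x) = a_1 + b_1·(x - 1) + c_1·(x - 1)² + d_1·(x - 1)³: c_1 = σ_1/2 = -121/5, d_1 = (σ_2 - σ_1)/(6h_1) = 46/3, b_1 = Δ_1 - h_1(2σ_1 + σ_2)/6 = -62/15.

-4.1333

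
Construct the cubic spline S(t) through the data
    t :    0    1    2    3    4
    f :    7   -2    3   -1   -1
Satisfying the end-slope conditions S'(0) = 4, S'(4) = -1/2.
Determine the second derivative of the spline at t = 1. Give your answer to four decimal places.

Put σ_i = S'' at the i-th knot. Here h = (1, 1, 1, 1) and Δ = (-9, 5, -4, 0), so the interior equations h_(i-1)·σ_(i-1) + 2(h_(i-1)+h_i)·σ_i + h_i·σ_(i+1) = 6(Δ_i − Δ_(i-1)) read
  1·σ_0 + 4·σ_1 + 1·σ_2 = 6(Δ_1 - Δ_0) = 84
  1·σ_1 + 4·σ_2 + 1·σ_3 = 6(Δ_2 - Δ_1) = -54
  1·σ_2 + 4·σ_3 + 1·σ_4 = 6(Δ_3 - Δ_2) = 24
Clamped end conditions give two more equations: 2h_0·σ_0 + h_0·σ_1 = 6(Δ_0 - S'(0)) = -78 and h_3·σ_3 + 2h_3·σ_4 = 6(S'(4) - Δ_3) = -3.
Hence σ_0 = -3393/56, σ_1 = 1209/28, σ_2 = -225/8, σ_3 = 429/28, σ_4 = -513/56.

43.1786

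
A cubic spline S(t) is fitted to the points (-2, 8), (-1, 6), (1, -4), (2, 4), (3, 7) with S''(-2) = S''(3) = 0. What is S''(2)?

-12

Put m_i = S'' at the i-th knot. Here h = (1, 2, 1, 1) and Δ = (-2, -5, 8, 3), so the interior equations h_(i-1)·m_(i-1) + 2(h_(i-1)+h_i)·m_i + h_i·m_(i+1) = 6(Δ_i − Δ_(i-1)) read
  1·m_0 + 6·m_1 + 2·m_2 = 6(Δ_1 - Δ_0) = -18
  2·m_1 + 6·m_2 + 1·m_3 = 6(Δ_2 - Δ_1) = 78
  1·m_2 + 4·m_3 + 1·m_4 = 6(Δ_3 - Δ_2) = -30
Natural end conditions: m_0 = m_4 = 0.
Solving: m_0 = 0, m_1 = -9, m_2 = 18, m_3 = -12, m_4 = 0.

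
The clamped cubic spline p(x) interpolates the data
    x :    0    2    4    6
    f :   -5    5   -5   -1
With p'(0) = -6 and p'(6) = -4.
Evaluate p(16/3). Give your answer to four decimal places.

-1.1086

Put M_i = p'' at the i-th knot. Here h = (2, 2, 2) and Δ = (5, -5, 2), so the interior equations h_(i-1)·M_(i-1) + 2(h_(i-1)+h_i)·M_i + h_i·M_(i+1) = 6(Δ_i − Δ_(i-1)) read
  2·M_0 + 8·M_1 + 2·M_2 = 6(Δ_1 - Δ_0) = -60
  2·M_1 + 8·M_2 + 2·M_3 = 6(Δ_2 - Δ_1) = 42
Clamped end conditions give two more equations: 2h_0·M_0 + h_0·M_1 = 6(Δ_0 - p'(0)) = 66 and h_2·M_2 + 2h_2·M_3 = 6(p'(6) - Δ_2) = -36.
Solving the tridiagonal system: M_0 = 376/15, M_1 = -257/15, M_2 = 202/15, M_3 = -236/15.
On [4, 6], p(x) = -5 - 26/15·(x - 4) + 101/15·(x - 4)² - 73/30·(x - 4)³.
With (x - 4) = 4/3: p(16/3) = -449/405.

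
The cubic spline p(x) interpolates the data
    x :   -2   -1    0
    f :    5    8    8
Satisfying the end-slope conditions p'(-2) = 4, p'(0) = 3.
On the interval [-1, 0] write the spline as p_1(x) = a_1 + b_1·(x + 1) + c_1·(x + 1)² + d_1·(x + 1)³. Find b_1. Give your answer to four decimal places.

Let σ_i = p''(x_i). Step sizes h_i = 1, 1; slopes of the chords Δ_i = (y_(i+1) - y_i)/h_i = 3, 0.
  1·σ_0 + 4·σ_1 + 1·σ_2 = 6(Δ_1 - Δ_0) = -18
Clamped end conditions give two more equations: 2h_0·σ_0 + h_0·σ_1 = 6(Δ_0 - p'(-2)) = -6 and h_1·σ_1 + 2h_1·σ_2 = 6(p'(0) - Δ_1) = 18.
Forward elimination and back-substitution give σ_0 = 1, σ_1 = -8, σ_2 = 13.
On [-1, 0], with p_1(x) = a_1 + b_1·(x + 1) + c_1·(x + 1)² + d_1·(x + 1)³: c_1 = σ_1/2 = -4, d_1 = (σ_2 - σ_1)/(6h_1) = 7/2, b_1 = Δ_1 - h_1(2σ_1 + σ_2)/6 = 1/2.

0.5000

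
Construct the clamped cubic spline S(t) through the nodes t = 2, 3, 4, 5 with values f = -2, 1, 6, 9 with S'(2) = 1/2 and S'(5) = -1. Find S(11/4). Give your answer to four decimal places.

-0.0922

Write M_i for S''(x_i). With h_i = 1, 1, 1 and divided differences Δ_i = 3, 5, 3, the continuity of S' gives the tridiagonal system
  1·M_0 + 4·M_1 + 1·M_2 = 6(Δ_1 - Δ_0) = 12
  1·M_1 + 4·M_2 + 1·M_3 = 6(Δ_2 - Δ_1) = -12
Clamped end conditions give two more equations: 2h_0·M_0 + h_0·M_1 = 6(Δ_0 - S'(2)) = 15 and h_2·M_2 + 2h_2·M_3 = 6(S'(5) - Δ_2) = -24.
Forward elimination and back-substitution give M_0 = 34/5, M_1 = 7/5, M_2 = -2/5, M_3 = -59/5.
On [2, 3], S(t) = -2 + 1/2·(t - 2) + 17/5·(t - 2)² - 9/10·(t - 2)³.
With (t - 2) = 3/4: S(11/4) = -59/640.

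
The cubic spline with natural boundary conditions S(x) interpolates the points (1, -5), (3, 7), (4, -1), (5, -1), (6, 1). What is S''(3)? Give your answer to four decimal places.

-16.7442

Put m_i = S'' at the i-th knot. Here h = (2, 1, 1, 1) and Δ = (6, -8, 0, 2), so the interior equations h_(i-1)·m_(i-1) + 2(h_(i-1)+h_i)·m_i + h_i·m_(i+1) = 6(Δ_i − Δ_(i-1)) read
  2·m_0 + 6·m_1 + 1·m_2 = 6(Δ_1 - Δ_0) = -84
  1·m_1 + 4·m_2 + 1·m_3 = 6(Δ_2 - Δ_1) = 48
  1·m_2 + 4·m_3 + 1·m_4 = 6(Δ_3 - Δ_2) = 12
Natural end conditions: m_0 = m_4 = 0.
Solving: m_0 = 0, m_1 = -720/43, m_2 = 708/43, m_3 = -48/43, m_4 = 0.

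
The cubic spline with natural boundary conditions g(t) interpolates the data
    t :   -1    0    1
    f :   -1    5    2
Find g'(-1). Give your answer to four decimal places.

Put m_i = g'' at the i-th knot. Here h = (1, 1) and Δ = (6, -3), so the interior equations h_(i-1)·m_(i-1) + 2(h_(i-1)+h_i)·m_i + h_i·m_(i+1) = 6(Δ_i − Δ_(i-1)) read
  1·m_0 + 4·m_1 + 1·m_2 = 6(Δ_1 - Δ_0) = -54
Natural end conditions: m_0 = m_2 = 0.
Solving the tridiagonal system: m_0 = 0, m_1 = -27/2, m_2 = 0.
On [-1, 0], g'(t) = b_0 + 2c_0·(t + 1) + 3d_0·(t + 1)² with b_0 = Δ_0 - h_0(2m_0 + m_1)/6 = 33/4, c_0 = m_0/2 = 0, d_0 = (m_1 - m_0)/(6h_0) = -9/4. So g'(-1) = 33/4.

8.2500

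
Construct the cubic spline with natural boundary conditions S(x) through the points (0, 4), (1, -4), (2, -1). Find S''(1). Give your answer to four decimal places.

Write M_i for S''(x_i). With h_i = 1, 1 and divided differences Δ_i = -8, 3, the continuity of S' gives the tridiagonal system
  1·M_0 + 4·M_1 + 1·M_2 = 6(Δ_1 - Δ_0) = 66
Natural end conditions: M_0 = M_2 = 0.
Solving the tridiagonal system: M_0 = 0, M_1 = 33/2, M_2 = 0.

16.5000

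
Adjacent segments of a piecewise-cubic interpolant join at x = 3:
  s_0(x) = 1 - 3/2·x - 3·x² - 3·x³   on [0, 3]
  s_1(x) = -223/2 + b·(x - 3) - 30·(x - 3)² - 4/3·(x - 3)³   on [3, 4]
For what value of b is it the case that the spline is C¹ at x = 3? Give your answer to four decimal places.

-100.5000

s_0'(x) = -3/2 - 6·x - 9·x², so s_0'(3) = -201/2. On the right, s_1'(3) = b, so b = -201/2.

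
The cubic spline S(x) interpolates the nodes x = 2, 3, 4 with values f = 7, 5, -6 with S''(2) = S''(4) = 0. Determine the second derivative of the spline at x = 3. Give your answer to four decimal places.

Let m_i = S''(x_i). Step sizes h_i = 1, 1; slopes of the chords Δ_i = (y_(i+1) - y_i)/h_i = -2, -11.
  1·m_0 + 4·m_1 + 1·m_2 = 6(Δ_1 - Δ_0) = -54
Natural end conditions: m_0 = m_2 = 0.
Forward elimination and back-substitution give m_0 = 0, m_1 = -27/2, m_2 = 0.

-13.5000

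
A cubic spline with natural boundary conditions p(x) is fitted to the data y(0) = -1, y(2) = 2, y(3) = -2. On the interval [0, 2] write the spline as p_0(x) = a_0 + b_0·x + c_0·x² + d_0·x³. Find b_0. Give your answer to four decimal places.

3.3333

Put σ_i = p'' at the i-th knot. Here h = (2, 1) and Δ = (3/2, -4), so the interior equations h_(i-1)·σ_(i-1) + 2(h_(i-1)+h_i)·σ_i + h_i·σ_(i+1) = 6(Δ_i − Δ_(i-1)) read
  2·σ_0 + 6·σ_1 + 1·σ_2 = 6(Δ_1 - Δ_0) = -33
Natural end conditions: σ_0 = σ_2 = 0.
Solving: σ_0 = 0, σ_1 = -11/2, σ_2 = 0.
On [0, 2], with p_0(x) = a_0 + b_0·x + c_0·x² + d_0·x³: c_0 = σ_0/2 = 0, d_0 = (σ_1 - σ_0)/(6h_0) = -11/24, b_0 = Δ_0 - h_0(2σ_0 + σ_1)/6 = 10/3.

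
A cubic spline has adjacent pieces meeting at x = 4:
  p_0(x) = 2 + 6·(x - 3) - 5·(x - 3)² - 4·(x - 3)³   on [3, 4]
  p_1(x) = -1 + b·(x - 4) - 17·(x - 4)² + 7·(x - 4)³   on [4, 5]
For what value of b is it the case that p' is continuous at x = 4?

-16

p_0'(x) = 6 - 10·(x - 3) - 12·(x - 3)², so p_0'(4) = -16. On the right, p_1'(4) = b, so b = -16.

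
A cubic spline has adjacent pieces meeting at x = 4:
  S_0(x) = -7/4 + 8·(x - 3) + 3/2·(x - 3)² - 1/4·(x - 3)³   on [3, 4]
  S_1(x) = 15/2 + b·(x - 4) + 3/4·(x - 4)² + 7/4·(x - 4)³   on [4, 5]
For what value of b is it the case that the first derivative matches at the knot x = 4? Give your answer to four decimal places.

10.2500

S_0'(x) = 8 + 3·(x - 3) - 3/4·(x - 3)², so S_0'(4) = 41/4. On the right, S_1'(4) = b, so b = 41/4.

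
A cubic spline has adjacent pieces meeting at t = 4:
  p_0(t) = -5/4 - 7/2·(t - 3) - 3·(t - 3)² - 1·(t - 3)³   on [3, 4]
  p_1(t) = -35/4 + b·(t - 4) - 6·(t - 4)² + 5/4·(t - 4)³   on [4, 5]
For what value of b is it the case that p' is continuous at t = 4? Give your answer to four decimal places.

p_0'(t) = -7/2 - 6·(t - 3) - 3·(t - 3)², so p_0'(4) = -25/2. On the right, p_1'(4) = b, so b = -25/2.

-12.5000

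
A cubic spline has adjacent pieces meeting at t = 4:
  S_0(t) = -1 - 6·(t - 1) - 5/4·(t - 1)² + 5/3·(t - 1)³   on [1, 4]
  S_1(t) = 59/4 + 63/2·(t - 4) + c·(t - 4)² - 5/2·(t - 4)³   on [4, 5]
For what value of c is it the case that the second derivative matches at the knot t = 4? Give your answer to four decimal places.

13.7500

S_0''(t) = -5/2 + 10·(t - 1), so S_0''(4) = 55/2. On the right, S_1''(4) = 2c, so c = 55/4.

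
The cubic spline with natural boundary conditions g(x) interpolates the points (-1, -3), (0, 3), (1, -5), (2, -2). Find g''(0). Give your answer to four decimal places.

Put M_i = g'' at the i-th knot. Here h = (1, 1, 1) and Δ = (6, -8, 3), so the interior equations h_(i-1)·M_(i-1) + 2(h_(i-1)+h_i)·M_i + h_i·M_(i+1) = 6(Δ_i − Δ_(i-1)) read
  1·M_0 + 4·M_1 + 1·M_2 = 6(Δ_1 - Δ_0) = -84
  1·M_1 + 4·M_2 + 1·M_3 = 6(Δ_2 - Δ_1) = 66
Natural end conditions: M_0 = M_3 = 0.
Solving: M_0 = 0, M_1 = -134/5, M_2 = 116/5, M_3 = 0.

-26.8000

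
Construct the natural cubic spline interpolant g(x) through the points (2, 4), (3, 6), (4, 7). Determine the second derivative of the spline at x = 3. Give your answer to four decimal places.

Write m_i for g''(x_i). With h_i = 1, 1 and divided differences Δ_i = 2, 1, the continuity of g' gives the tridiagonal system
  1·m_0 + 4·m_1 + 1·m_2 = 6(Δ_1 - Δ_0) = -6
Natural end conditions: m_0 = m_2 = 0.
Forward elimination and back-substitution give m_0 = 0, m_1 = -3/2, m_2 = 0.

-1.5000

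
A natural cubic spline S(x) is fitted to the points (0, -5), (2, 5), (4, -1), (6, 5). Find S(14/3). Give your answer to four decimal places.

-0.5802

Let M_i = S''(x_i). Step sizes h_i = 2, 2, 2; slopes of the chords Δ_i = (y_(i+1) - y_i)/h_i = 5, -3, 3.
  2·M_0 + 8·M_1 + 2·M_2 = 6(Δ_1 - Δ_0) = -48
  2·M_1 + 8·M_2 + 2·M_3 = 6(Δ_2 - Δ_1) = 36
Natural end conditions: M_0 = M_3 = 0.
Solving the tridiagonal system: M_0 = 0, M_1 = -38/5, M_2 = 32/5, M_3 = 0.
On [4, 6], S(x) = -1 - 19/15·(x - 4) + 16/5·(x - 4)² - 8/15·(x - 4)³.
With (x - 4) = 2/3: S(14/3) = -47/81.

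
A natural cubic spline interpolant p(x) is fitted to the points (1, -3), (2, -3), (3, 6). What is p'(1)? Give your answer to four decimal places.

-2.2500

Put σ_i = p'' at the i-th knot. Here h = (1, 1) and Δ = (0, 9), so the interior equations h_(i-1)·σ_(i-1) + 2(h_(i-1)+h_i)·σ_i + h_i·σ_(i+1) = 6(Δ_i − Δ_(i-1)) read
  1·σ_0 + 4·σ_1 + 1·σ_2 = 6(Δ_1 - Δ_0) = 54
Natural end conditions: σ_0 = σ_2 = 0.
Solving: σ_0 = 0, σ_1 = 27/2, σ_2 = 0.
On [1, 2], p'(x) = b_0 + 2c_0·(x - 1) + 3d_0·(x - 1)² with b_0 = Δ_0 - h_0(2σ_0 + σ_1)/6 = -9/4, c_0 = σ_0/2 = 0, d_0 = (σ_1 - σ_0)/(6h_0) = 9/4. So p'(1) = -9/4.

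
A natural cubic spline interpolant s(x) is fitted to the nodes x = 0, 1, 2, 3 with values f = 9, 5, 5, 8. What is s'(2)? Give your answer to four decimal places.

1.9333

With σ_i denoting the second derivative at x_i, h_i = 1, 1, 1, and Δ_i = (y_(i+1) − y_i)/h_i = -4, 0, 3:
  1·σ_0 + 4·σ_1 + 1·σ_2 = 6(Δ_1 - Δ_0) = 24
  1·σ_1 + 4·σ_2 + 1·σ_3 = 6(Δ_2 - Δ_1) = 18
Natural end conditions: σ_0 = σ_3 = 0.
Solving the tridiagonal system: σ_0 = 0, σ_1 = 26/5, σ_2 = 16/5, σ_3 = 0.
On [2, 3], s'(x) = b_2 + 2c_2·(x - 2) + 3d_2·(x - 2)² with b_2 = Δ_2 - h_2(2σ_2 + σ_3)/6 = 29/15, c_2 = σ_2/2 = 8/5, d_2 = (σ_3 - σ_2)/(6h_2) = -8/15. So s'(2) = 29/15.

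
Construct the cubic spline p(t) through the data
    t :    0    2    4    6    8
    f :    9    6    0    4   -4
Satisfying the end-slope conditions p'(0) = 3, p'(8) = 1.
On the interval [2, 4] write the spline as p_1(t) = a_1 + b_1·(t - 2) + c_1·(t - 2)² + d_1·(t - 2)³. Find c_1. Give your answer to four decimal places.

-0.5804

Let M_i = p''(x_i). Step sizes h_i = 2, 2, 2, 2; slopes of the chords Δ_i = (y_(i+1) - y_i)/h_i = -3/2, -3, 2, -4.
  2·M_0 + 8·M_1 + 2·M_2 = 6(Δ_1 - Δ_0) = -9
  2·M_1 + 8·M_2 + 2·M_3 = 6(Δ_2 - Δ_1) = 30
  2·M_2 + 8·M_3 + 2·M_4 = 6(Δ_3 - Δ_2) = -36
Clamped end conditions give two more equations: 2h_0·M_0 + h_0·M_1 = 6(Δ_0 - p'(0)) = -27 and h_3·M_3 + 2h_3·M_4 = 6(p'(8) - Δ_3) = 30.
Hence M_0 = -691/112, M_1 = -65/56, M_2 = 101/16, M_3 = -509/56, M_4 = 1349/112.
On [2, 4], with p_1(t) = a_1 + b_1·(t - 2) + c_1·(t - 2)² + d_1·(t - 2)³: c_1 = M_1/2 = -65/112, d_1 = (M_2 - M_1)/(6h_1) = 279/448, b_1 = Δ_1 - h_1(2M_1 + M_2)/6 = -485/112.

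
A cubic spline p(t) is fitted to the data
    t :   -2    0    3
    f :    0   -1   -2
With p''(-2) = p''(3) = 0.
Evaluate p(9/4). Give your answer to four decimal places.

-1.7852

Write m_i for p''(x_i). With h_i = 2, 3 and divided differences Δ_i = -1/2, -1/3, the continuity of p' gives the tridiagonal system
  2·m_0 + 10·m_1 + 3·m_2 = 6(Δ_1 - Δ_0) = 1
Natural end conditions: m_0 = m_2 = 0.
Solving: m_0 = 0, m_1 = 1/10, m_2 = 0.
On [0, 3], p(t) = -1 - 13/30·t + 1/20·t² - 1/180·t³.
With t = 9/4: p(9/4) = -457/256.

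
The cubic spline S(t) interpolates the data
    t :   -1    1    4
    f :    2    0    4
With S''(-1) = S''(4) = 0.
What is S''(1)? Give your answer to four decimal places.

Write M_i for S''(x_i). With h_i = 2, 3 and divided differences Δ_i = -1, 4/3, the continuity of S' gives the tridiagonal system
  2·M_0 + 10·M_1 + 3·M_2 = 6(Δ_1 - Δ_0) = 14
Natural end conditions: M_0 = M_2 = 0.
Solving the tridiagonal system: M_0 = 0, M_1 = 7/5, M_2 = 0.

1.4000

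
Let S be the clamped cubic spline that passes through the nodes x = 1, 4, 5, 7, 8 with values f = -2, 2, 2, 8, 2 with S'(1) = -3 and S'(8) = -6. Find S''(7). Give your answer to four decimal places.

Write σ_i for S''(x_i). With h_i = 3, 1, 2, 1 and divided differences Δ_i = 4/3, 0, 3, -6, the continuity of S' gives the tridiagonal system
  3·σ_0 + 8·σ_1 + 1·σ_2 = 6(Δ_1 - Δ_0) = -8
  1·σ_1 + 6·σ_2 + 2·σ_3 = 6(Δ_2 - Δ_1) = 18
  2·σ_2 + 6·σ_3 + 1·σ_4 = 6(Δ_3 - Δ_2) = -54
Clamped end conditions give two more equations: 2h_0·σ_0 + h_0·σ_1 = 6(Δ_0 - S'(1)) = 26 and h_3·σ_3 + 2h_3·σ_4 = 6(S'(8) - Δ_3) = 0.
Forward elimination and back-substitution give σ_0 = 1201/183, σ_1 = -272/61, σ_2 = 487/61, σ_3 = -776/61, σ_4 = 388/61.

-12.7213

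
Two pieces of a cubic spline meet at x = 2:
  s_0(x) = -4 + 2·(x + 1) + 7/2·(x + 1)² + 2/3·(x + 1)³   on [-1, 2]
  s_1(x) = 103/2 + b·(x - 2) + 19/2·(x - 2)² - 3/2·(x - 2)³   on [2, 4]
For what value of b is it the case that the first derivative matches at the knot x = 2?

s_0'(x) = 2 + 7·(x + 1) + 2·(x + 1)², so s_0'(2) = 41. On the right, s_1'(2) = b, so b = 41.

41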